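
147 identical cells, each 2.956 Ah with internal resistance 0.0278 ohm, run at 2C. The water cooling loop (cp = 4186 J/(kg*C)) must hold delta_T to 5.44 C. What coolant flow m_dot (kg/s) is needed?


Step 1: I = 2 * 2.956 = 5.912 A
Step 2: Q_cell = I^2 * R = 5.912^2 * 0.0278 = 0.97166 W
Step 3: Q_total = 147 * 0.97166 = 142.83 W
Step 4: m_dot = Q_total / (cp * dT) = 142.83 / (4186 * 5.44) = 0.006272 kg/s

0.006272 kg/s


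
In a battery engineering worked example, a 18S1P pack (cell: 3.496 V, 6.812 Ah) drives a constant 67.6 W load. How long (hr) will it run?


Step 1: E_pack = Ns * V_cell * Np * C_cell = 18 * 3.496 * 1 * 6.812 = 428.67 Wh
Step 2: t = E_pack / P = 428.67 / 67.6 = 6.341 hr

6.341 hr


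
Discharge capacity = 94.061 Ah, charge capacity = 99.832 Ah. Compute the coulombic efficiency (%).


Coulombic efficiency = 94.061/99.832 * 100% = 94.22%

94.22%


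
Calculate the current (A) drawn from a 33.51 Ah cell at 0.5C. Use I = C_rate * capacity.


At 0.5C: I = 0.5 * 33.51 Ah = 16.755 A

16.755 A


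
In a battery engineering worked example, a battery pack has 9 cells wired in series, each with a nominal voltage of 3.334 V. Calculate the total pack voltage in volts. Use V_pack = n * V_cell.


V_pack = n * V_cell = 9 * 3.334 = 30.006 V

30.006 V


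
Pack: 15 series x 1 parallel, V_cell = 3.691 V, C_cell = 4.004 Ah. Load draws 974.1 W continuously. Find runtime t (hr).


Step 1: E_pack = Ns * V_cell * Np * C_cell = 15 * 3.691 * 1 * 4.004 = 221.68 Wh
Step 2: t = E_pack / P = 221.68 / 974.1 = 0.2276 hr

0.2276 hr


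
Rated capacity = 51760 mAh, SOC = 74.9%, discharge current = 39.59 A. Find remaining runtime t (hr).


Convert: C_total = 51760 mAh = 51.76 Ah
Step 1: remaining = SOC/100 * C_total = 74.9/100 * 51.76 = 38.768 Ah
Step 2: t = remaining / I = 38.768 / 39.59 = 0.9792 hr

0.9792 hr


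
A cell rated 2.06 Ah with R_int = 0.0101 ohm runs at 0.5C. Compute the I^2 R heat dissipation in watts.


Step 1: I = C_rate * capacity = 0.5 * 2.06 = 1.03 A
Step 2: Q = I^2 * R = 1.03^2 * 0.0101 = 1.0609 * 0.0101 = 0.01072 W

0.01072 W


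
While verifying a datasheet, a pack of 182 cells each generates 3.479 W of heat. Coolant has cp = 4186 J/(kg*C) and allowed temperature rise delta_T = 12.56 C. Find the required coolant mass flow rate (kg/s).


Q_total = 182 * 3.479 = 633.18 W
m_dot = Q_total / (cp * dT) = 633.18 / (4186 * 12.56) = 0.01204 kg/s

0.01204 kg/s


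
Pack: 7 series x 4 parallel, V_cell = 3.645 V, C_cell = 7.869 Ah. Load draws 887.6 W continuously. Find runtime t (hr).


Step 1: E_pack = Ns * V_cell * Np * C_cell = 7 * 3.645 * 4 * 7.869 = 803.11 Wh
Step 2: t = E_pack / P = 803.11 / 887.6 = 0.9048 hr

0.9048 hr


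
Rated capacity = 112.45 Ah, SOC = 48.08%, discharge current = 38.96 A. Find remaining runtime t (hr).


Step 1: remaining = SOC/100 * C_total = 48.08/100 * 112.45 = 54.066 Ah
Step 2: t = remaining / I = 54.066 / 38.96 = 1.388 hr

1.388 hr


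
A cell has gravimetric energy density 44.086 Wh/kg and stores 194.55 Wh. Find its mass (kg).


m = E / ED = 194.55 / 44.086 = 4.413 kg

4.413 kg


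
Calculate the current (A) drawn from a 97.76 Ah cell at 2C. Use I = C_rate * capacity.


I = C_rate * capacity = 2 * 97.76 = 195.52 A

195.52 A


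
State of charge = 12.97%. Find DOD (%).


DOD = 100 - SOC = 100 - 12.97 = 87.03%

87.03%


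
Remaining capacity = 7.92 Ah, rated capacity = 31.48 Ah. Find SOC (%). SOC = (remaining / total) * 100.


SOC% = 7.92 / 31.48 * 100 = 25.16%

25.16%


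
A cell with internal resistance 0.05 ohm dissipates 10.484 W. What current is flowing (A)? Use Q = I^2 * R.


I = sqrt(Q / R) = sqrt(10.484 / 0.05) = sqrt(209.68) = 14.48 A

14.48 A


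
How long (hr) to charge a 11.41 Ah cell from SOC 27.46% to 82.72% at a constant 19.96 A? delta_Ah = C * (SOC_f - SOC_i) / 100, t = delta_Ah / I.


delta_Ah = 11.41 * (82.72 - 27.46) / 100 = 6.3052 Ah
t = delta_Ah / I = 6.3052 / 19.96 = 0.3159 hr

0.3159 hr


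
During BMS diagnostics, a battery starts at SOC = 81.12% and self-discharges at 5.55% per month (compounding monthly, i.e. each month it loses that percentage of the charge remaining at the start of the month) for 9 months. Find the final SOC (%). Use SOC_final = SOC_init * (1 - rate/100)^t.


decay = (1 - 5.55/100)^9 = 0.59816
SOC_final = 81.12 * 0.59816 = 48.52%

48.52%


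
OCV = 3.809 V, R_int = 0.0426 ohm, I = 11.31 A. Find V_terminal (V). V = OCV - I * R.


IR drop = 11.31 * 0.0426 = 0.48181 V
V = 3.809 - 0.48181 = 3.327 V

3.327 V


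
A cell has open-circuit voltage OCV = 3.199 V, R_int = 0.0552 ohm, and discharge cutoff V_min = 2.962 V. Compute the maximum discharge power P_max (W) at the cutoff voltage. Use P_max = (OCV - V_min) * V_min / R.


dV = OCV - V_min = 0.237 V (so I_max = dV / R)
P_max = dV * V_min / R = 0.237 * 2.962 / 0.0552 = 12.72 W

12.72 W


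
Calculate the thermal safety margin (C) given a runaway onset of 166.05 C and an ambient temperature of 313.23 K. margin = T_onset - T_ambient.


Convert: T_ambient = 313.23 K = 40.08 C
margin = 166.05 - 40.08 = 125.97 C

125.97 C


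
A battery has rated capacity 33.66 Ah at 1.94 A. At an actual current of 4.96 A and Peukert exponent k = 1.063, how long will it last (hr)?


t_rated = C / I_rated = 33.66 / 1.94 = 17.351 hr
(I_rated/I)^k = (0.39113)^1.063 = 0.36867
t = t_rated * (I_rated/I)^k = 17.351 * 0.36867 = 6.397 hr

6.397 hr


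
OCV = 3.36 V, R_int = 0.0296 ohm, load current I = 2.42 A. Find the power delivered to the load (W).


Step 1: V_terminal = OCV - I*R = 3.36 - 2.42 * 0.0296 = 3.2884 V
Step 2: P_out = V_terminal * I = 3.2884 * 2.42 = 7.958 W

7.958 W


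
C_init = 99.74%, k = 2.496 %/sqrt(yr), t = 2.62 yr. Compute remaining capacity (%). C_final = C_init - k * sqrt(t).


sqrt(t) = sqrt(2.62) = 1.6186
C_final = 99.74 - 2.496 * 1.6186 = 95.70%

95.70%


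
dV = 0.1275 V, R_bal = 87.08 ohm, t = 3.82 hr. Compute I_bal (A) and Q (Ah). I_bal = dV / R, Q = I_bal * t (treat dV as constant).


I_bal = dV / R = 0.1275 / 87.08 = 0.0014642 A
Q = I_bal * t = 0.0014642 * 3.82 = 0.005593 Ah

I=0.0014642 A, Q=0.005593 Ah


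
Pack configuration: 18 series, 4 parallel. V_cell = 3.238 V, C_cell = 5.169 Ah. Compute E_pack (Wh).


V_pack = 18 * 3.238 = 58.284 V
C_pack = 4 * 5.169 = 20.676 Ah
E = V_pack * C_pack = 58.284 * 20.676 = 1205 Wh

1205 Wh


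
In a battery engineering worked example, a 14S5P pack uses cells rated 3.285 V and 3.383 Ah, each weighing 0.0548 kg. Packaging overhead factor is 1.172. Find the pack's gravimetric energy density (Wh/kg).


Step 1: V_pack = 14 * 3.285 = 45.99 V
Step 2: C_pack = 5 * 3.383 = 16.915 Ah
Step 3: E_pack = V_pack * C_pack = 45.99 * 16.915 = 777.92 Wh
Step 4: m_pack = 14 * 5 * 0.0548 * 1.172 = 4.4958 kg
Step 5: ED = E_pack / m_pack = 777.92 / 4.4958 = 173.0 Wh/kg

173.0 Wh/kg


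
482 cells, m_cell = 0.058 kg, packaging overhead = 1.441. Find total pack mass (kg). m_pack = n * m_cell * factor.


m_pack = n * m_cell * overhead = 482 * 0.058 * 1.441 = 40.28 kg

40.28 kg


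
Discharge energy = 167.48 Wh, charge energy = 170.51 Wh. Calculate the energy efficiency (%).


Round-trip efficiency = 167.48/170.51 * 100% = 98.22%

98.22%


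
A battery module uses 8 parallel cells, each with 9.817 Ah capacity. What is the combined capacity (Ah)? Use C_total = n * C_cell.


C_total = 8 * 9.817 = 78.536 Ah

78.536 Ah


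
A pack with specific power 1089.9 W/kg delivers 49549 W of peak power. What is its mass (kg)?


m = P / SP = 49549 / 1089.9 = 45.46 kg

45.46 kg


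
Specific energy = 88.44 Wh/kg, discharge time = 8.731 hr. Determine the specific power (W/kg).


P_specific = E / t = 88.44 / 8.731 = 10.13 W/kg

10.13 W/kg


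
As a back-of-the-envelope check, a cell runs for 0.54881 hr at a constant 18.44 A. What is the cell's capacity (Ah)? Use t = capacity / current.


C = I * t = 18.44 * 0.54881 = 10.12 Ah

10.12 Ah


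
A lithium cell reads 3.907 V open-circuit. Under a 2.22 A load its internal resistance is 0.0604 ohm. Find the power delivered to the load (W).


Step 1: V_terminal = OCV - I*R = 3.907 - 2.22 * 0.0604 = 3.7729 V
Step 2: P_out = V_terminal * I = 3.7729 * 2.22 = 8.376 W

8.376 W


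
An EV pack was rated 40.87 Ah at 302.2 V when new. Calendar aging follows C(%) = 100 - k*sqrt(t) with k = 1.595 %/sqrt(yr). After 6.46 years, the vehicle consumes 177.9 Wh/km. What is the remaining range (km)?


Step 1: capacity retention = 100 - 1.595 * sqrt(6.46) = 100 - 1.595 * 2.5417 = 95.946%
Step 2: C_now = 40.87 * 95.946/100 = 39.213 Ah
Step 3: E_pack = V * C_now = 302.2 * 39.213 = 11850 Wh
Step 4: range = E_pack / consumption = 11850 / 177.9 = 66.61 km

66.61 km


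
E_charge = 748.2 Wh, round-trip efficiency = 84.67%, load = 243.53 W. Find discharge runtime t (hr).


Step 1: E_discharge = eta/100 * E_charge = 84.67/100 * 748.2 = 633.5 Wh
Step 2: t = E_discharge / P = 633.5 / 243.53 = 2.601 hr

2.601 hr


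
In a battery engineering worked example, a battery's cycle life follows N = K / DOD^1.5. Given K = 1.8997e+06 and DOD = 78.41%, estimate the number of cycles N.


Step 1: DOD^1.5 = 78.41^1.5 = 694.32
Step 2: N = 1.8997e+06 / 694.32 = 2736 cycles

2736 cycles


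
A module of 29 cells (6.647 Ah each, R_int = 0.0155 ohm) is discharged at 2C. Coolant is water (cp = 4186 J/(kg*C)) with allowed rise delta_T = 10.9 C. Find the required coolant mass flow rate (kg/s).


Step 1: I = 2 * 6.647 = 13.294 A
Step 2: Q_cell = I^2 * R = 13.294^2 * 0.0155 = 2.7393 W
Step 3: Q_total = 29 * 2.7393 = 79.44 W
Step 4: m_dot = Q_total / (cp * dT) = 79.44 / (4186 * 10.9) = 0.001741 kg/s

0.001741 kg/s


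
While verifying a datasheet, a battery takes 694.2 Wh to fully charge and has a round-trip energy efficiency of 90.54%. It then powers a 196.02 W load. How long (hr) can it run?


Step 1: E_discharge = eta/100 * E_charge = 90.54/100 * 694.2 = 628.53 Wh
Step 2: t = E_discharge / P = 628.53 / 196.02 = 3.206 hr

3.206 hr


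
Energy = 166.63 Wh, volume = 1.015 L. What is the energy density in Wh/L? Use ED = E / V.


Volumetric ED = 166.63 Wh / 1.015 L = 164.2 Wh/L

164.2 Wh/L


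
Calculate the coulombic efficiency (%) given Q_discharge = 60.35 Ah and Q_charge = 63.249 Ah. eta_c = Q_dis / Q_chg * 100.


eta_c = Q_dis / Q_chg * 100 = 60.35 / 63.249 * 100 = 95.42%

95.42%


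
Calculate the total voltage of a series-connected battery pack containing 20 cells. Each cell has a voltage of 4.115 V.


Series voltages add: 20 * 4.115 V = 82.3 V

82.3 V


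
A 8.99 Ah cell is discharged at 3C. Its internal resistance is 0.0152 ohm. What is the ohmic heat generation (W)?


Step 1: I = C_rate * capacity = 3 * 8.99 = 26.97 A
Step 2: Q = I^2 * R = 26.97^2 * 0.0152 = 727.38 * 0.0152 = 11.06 W

11.06 W


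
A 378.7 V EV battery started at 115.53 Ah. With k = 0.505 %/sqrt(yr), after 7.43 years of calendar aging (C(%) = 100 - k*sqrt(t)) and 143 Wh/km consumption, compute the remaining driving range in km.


Step 1: capacity retention = 100 - 0.505 * sqrt(7.43) = 100 - 0.505 * 2.7258 = 98.623%
Step 2: C_now = 115.53 * 98.623/100 = 113.94 Ah
Step 3: E_pack = V * C_now = 378.7 * 113.94 = 43149 Wh
Step 4: range = E_pack / consumption = 43149 / 143 = 301.7 km

301.7 km


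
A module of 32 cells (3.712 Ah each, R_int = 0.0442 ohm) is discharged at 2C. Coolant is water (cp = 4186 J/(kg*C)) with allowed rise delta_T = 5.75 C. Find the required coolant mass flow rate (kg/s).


Step 1: I = 2 * 3.712 = 7.424 A
Step 2: Q_cell = I^2 * R = 7.424^2 * 0.0442 = 2.4361 W
Step 3: Q_total = 32 * 2.4361 = 77.955 W
Step 4: m_dot = Q_total / (cp * dT) = 77.955 / (4186 * 5.75) = 0.003239 kg/s

0.003239 kg/s


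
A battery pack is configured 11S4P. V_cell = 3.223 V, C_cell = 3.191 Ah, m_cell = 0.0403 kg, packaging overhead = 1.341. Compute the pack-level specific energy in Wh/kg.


Step 1: V_pack = 11 * 3.223 = 35.453 V
Step 2: C_pack = 4 * 3.191 = 12.764 Ah
Step 3: E_pack = V_pack * C_pack = 35.453 * 12.764 = 452.52 Wh
Step 4: m_pack = 11 * 4 * 0.0403 * 1.341 = 2.3779 kg
Step 5: ED = E_pack / m_pack = 452.52 / 2.3779 = 190.3 Wh/kg

190.3 Wh/kg


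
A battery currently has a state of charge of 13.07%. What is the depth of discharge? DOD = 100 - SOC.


Complement of SOC: DOD = 100% - 13.07% = 86.93%

86.93%


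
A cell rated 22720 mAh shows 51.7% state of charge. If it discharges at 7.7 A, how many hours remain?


Convert: C_total = 22720 mAh = 22.72 Ah
Step 1: remaining = SOC/100 * C_total = 51.7/100 * 22.72 = 11.746 Ah
Step 2: t = remaining / I = 11.746 / 7.7 = 1.525 hr

1.525 hr


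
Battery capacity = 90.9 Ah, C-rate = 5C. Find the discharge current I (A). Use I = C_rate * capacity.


I = C_rate * capacity = 5 * 90.9 = 454.5 A

454.5 A


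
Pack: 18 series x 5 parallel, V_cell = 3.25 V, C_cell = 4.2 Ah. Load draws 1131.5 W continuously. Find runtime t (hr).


Step 1: E_pack = Ns * V_cell * Np * C_cell = 18 * 3.25 * 5 * 4.2 = 1228.5 Wh
Step 2: t = E_pack / P = 1228.5 / 1131.5 = 1.086 hr

1.086 hr


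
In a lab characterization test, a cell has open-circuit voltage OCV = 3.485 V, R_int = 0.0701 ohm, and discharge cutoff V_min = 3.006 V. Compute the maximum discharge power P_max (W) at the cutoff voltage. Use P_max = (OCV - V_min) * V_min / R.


dV = OCV - V_min = 0.479 V (so I_max = dV / R)
P_max = dV * V_min / R = 0.479 * 3.006 / 0.0701 = 20.54 W

20.54 W


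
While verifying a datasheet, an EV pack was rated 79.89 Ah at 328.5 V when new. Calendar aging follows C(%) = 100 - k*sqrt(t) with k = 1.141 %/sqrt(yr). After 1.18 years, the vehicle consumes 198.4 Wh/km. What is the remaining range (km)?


Step 1: capacity retention = 100 - 1.141 * sqrt(1.18) = 100 - 1.141 * 1.0863 = 98.761%
Step 2: C_now = 79.89 * 98.761/100 = 78.9 Ah
Step 3: E_pack = V * C_now = 328.5 * 78.9 = 25919 Wh
Step 4: range = E_pack / consumption = 25919 / 198.4 = 130.6 km

130.6 km


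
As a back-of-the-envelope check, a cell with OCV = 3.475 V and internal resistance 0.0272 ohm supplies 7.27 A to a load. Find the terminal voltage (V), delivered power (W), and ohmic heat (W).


Step 1: V_terminal = OCV - I*R = 3.475 - 7.27 * 0.0272 = 3.2773 V
Step 2: P_out = V_terminal * I = 3.2773 * 7.27 = 23.83 W
Step 3: Q = I^2 * R = 7.27^2 * 0.0272 = 1.438 W

V=3.2773 V, P=23.83 W, Q=1.438 W


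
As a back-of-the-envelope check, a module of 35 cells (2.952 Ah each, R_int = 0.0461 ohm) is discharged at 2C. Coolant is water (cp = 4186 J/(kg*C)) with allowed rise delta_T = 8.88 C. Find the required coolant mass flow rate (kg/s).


Step 1: I = 2 * 2.952 = 5.904 A
Step 2: Q_cell = I^2 * R = 5.904^2 * 0.0461 = 1.6069 W
Step 3: Q_total = 35 * 1.6069 = 56.242 W
Step 4: m_dot = Q_total / (cp * dT) = 56.242 / (4186 * 8.88) = 0.001513 kg/s

0.001513 kg/s


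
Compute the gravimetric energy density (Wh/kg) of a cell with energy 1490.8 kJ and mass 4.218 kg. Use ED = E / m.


Convert: E = 1490.8 kJ = 414.11 Wh
ED = E / m = 414.11 / 4.218 = 98.18 Wh/kg

98.18 Wh/kg


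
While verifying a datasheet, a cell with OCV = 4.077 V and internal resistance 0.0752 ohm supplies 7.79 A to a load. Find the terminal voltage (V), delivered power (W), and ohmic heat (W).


Step 1: V_terminal = OCV - I*R = 4.077 - 7.79 * 0.0752 = 3.4912 V
Step 2: P_out = V_terminal * I = 3.4912 * 7.79 = 27.20 W
Step 3: Q = I^2 * R = 7.79^2 * 0.0752 = 4.563 W

V=3.4912 V, P=27.20 W, Q=4.563 W


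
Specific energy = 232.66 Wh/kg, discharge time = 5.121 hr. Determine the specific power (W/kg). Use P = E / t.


P_specific = E / t = 232.66 / 5.121 = 45.43 W/kg

45.43 W/kg


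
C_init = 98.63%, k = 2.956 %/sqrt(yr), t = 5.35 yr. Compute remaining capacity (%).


Step 1: sqrt(5.35 yr) = 2.313
Step 2: drop = 2.956 * 2.313 = 6.8372
Step 3: C_final = 98.63 - 6.8372 = 91.79%

91.79%


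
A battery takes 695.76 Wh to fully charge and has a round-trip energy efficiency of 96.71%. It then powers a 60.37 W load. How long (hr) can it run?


Step 1: E_discharge = eta/100 * E_charge = 96.71/100 * 695.76 = 672.87 Wh
Step 2: t = E_discharge / P = 672.87 / 60.37 = 11.15 hr

11.15 hr


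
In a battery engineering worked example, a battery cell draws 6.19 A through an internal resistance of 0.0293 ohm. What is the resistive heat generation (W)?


Q = I^2 * R = 6.19^2 * 0.0293 = 1.123 W

1.123 W


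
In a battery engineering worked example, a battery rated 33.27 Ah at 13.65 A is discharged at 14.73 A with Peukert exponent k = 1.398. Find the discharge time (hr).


t_rated = C / I_rated = 33.27 / 13.65 = 2.4374 hr
(I_rated/I)^k = (0.92668)^1.398 = 0.89902
t = t_rated * (I_rated/I)^k = 2.4374 * 0.89902 = 2.191 hr

2.191 hr


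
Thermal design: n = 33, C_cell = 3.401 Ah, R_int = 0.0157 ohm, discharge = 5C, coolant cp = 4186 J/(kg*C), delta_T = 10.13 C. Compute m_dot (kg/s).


Step 1: I = 5 * 3.401 = 17.005 A
Step 2: Q_cell = I^2 * R = 17.005^2 * 0.0157 = 4.54 W
Step 3: Q_total = 33 * 4.54 = 149.82 W
Step 4: m_dot = Q_total / (cp * dT) = 149.82 / (4186 * 10.13) = 0.003533 kg/s

0.003533 kg/s


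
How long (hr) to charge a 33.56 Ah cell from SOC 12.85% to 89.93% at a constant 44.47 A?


Step 1: dSOC = 89.93% - 12.85% = 77.08%
Step 2: delta_Ah = 33.56 * 77.08 / 100 = 25.868 Ah
Step 3: t = 25.868 / 44.47 = 0.5817 hr

0.5817 hr


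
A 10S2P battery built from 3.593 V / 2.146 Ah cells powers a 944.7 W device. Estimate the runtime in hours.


Step 1: E_pack = Ns * V_cell * Np * C_cell = 10 * 3.593 * 2 * 2.146 = 154.21 Wh
Step 2: t = E_pack / P = 154.21 / 944.7 = 0.1632 hr

0.1632 hr


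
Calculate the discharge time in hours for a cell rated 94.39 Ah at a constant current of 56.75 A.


t = capacity / current = 94.39 / 56.75 = 1.663 hr

1.663 hr


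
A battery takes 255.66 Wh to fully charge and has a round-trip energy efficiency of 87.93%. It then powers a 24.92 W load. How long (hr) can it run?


Step 1: E_discharge = eta/100 * E_charge = 87.93/100 * 255.66 = 224.8 Wh
Step 2: t = E_discharge / P = 224.8 / 24.92 = 9.021 hr

9.021 hr


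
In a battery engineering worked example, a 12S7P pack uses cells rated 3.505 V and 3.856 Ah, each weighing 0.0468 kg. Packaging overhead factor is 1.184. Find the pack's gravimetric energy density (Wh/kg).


Step 1: V_pack = 12 * 3.505 = 42.06 V
Step 2: C_pack = 7 * 3.856 = 26.992 Ah
Step 3: E_pack = V_pack * C_pack = 42.06 * 26.992 = 1135.3 Wh
Step 4: m_pack = 12 * 7 * 0.0468 * 1.184 = 4.6545 kg
Step 5: ED = E_pack / m_pack = 1135.3 / 4.6545 = 243.9 Wh/kg

243.9 Wh/kg


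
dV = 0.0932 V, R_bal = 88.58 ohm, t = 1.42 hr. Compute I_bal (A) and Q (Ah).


First, Ohm's law: I_bal = 0.0932 V / 88.58 ohm = 0.0010522 A
Then Q = I * t = 0.0010522 A * 1.42 hr = 0.001494 Ah

I=0.0010522 A, Q=0.001494 Ah


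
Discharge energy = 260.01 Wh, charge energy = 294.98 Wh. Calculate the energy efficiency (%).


eta_e = E_dis / E_chg * 100 = 260.01 / 294.98 * 100 = 88.14%

88.14%


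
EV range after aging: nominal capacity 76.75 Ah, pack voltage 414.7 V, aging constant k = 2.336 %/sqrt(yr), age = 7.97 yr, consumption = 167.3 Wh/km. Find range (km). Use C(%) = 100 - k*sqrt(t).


Step 1: capacity retention = 100 - 2.336 * sqrt(7.97) = 100 - 2.336 * 2.8231 = 93.405%
Step 2: C_now = 76.75 * 93.405/100 = 71.688 Ah
Step 3: E_pack = V * C_now = 414.7 * 71.688 = 29729 Wh
Step 4: range = E_pack / consumption = 29729 / 167.3 = 177.7 km

177.7 km


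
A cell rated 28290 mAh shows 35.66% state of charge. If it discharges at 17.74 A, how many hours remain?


Convert: C_total = 28290 mAh = 28.29 Ah
Step 1: remaining = SOC/100 * C_total = 35.66/100 * 28.29 = 10.088 Ah
Step 2: t = remaining / I = 10.088 / 17.74 = 0.5687 hr

0.5687 hr


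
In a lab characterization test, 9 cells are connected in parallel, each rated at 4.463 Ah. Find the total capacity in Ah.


C_total = 9 * 4.463 = 40.167 Ah

40.167 Ah


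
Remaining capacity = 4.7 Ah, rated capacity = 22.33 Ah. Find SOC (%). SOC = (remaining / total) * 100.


SOC = (remaining / total) * 100 = (4.7 / 22.33) * 100 = 21.05%

21.05%


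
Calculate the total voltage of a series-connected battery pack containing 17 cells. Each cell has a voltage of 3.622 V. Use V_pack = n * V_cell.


Series voltages add: 17 * 3.622 V = 61.574 V

61.574 V


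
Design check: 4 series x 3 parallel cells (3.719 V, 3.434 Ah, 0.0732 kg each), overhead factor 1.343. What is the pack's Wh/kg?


Step 1: V_pack = 4 * 3.719 = 14.876 V
Step 2: C_pack = 3 * 3.434 = 10.302 Ah
Step 3: E_pack = V_pack * C_pack = 14.876 * 10.302 = 153.25 Wh
Step 4: m_pack = 4 * 3 * 0.0732 * 1.343 = 1.1797 kg
Step 5: ED = E_pack / m_pack = 153.25 / 1.1797 = 129.9 Wh/kg

129.9 Wh/kg


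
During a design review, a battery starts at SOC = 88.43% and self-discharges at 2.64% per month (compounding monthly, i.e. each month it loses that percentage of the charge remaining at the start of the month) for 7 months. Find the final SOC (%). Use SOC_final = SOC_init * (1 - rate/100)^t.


decay = (1 - 2.64/100)^7 = 0.82921
SOC_final = 88.43 * 0.82921 = 73.33%

73.33%


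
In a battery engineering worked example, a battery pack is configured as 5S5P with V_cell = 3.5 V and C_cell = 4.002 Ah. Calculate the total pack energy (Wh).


V_pack = 5 * 3.5 = 17.5 V
C_pack = 5 * 4.002 = 20.01 Ah
E = V_pack * C_pack = 17.5 * 20.01 = 350.2 Wh

350.2 Wh


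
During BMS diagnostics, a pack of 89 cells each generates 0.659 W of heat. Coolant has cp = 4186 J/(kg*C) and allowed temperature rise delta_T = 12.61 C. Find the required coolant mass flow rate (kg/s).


Step 1: Total heat Q = 89 * 0.659 W = 58.651 W
Step 2: denom = cp * dT = 4186 * 12.61 = 52785
Step 3: m_dot = 58.651 / 52785 = 0.001111 kg/s

0.001111 kg/s


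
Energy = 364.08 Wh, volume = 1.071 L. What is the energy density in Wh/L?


ED = E / V = 364.08 / 1.071 = 339.9 Wh/L

339.9 Wh/L


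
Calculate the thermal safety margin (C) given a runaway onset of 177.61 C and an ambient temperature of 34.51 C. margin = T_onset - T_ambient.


margin = T_onset - T_ambient = 177.61 - 34.51 = 143.1 C

143.1 C


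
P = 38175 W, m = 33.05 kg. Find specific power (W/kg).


SP = P / m = 38175 / 33.05 = 1155 W/kg

1155 W/kg


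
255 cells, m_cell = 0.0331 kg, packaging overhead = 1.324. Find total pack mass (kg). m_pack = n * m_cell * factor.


m_pack = n * m_cell * overhead = 255 * 0.0331 * 1.324 = 11.18 kg

11.18 kg


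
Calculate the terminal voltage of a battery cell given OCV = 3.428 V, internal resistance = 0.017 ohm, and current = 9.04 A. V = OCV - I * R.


IR drop = 9.04 * 0.017 = 0.15368 V
V = 3.428 - 0.15368 = 3.274 V

3.274 V


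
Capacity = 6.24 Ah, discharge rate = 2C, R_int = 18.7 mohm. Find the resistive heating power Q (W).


Convert: R = 18.7 mohm = 0.0187 ohm
Step 1: I = C_rate * capacity = 2 * 6.24 = 12.48 A
Step 2: Q = I^2 * R = 12.48^2 * 0.0187 = 155.75 * 0.0187 = 2.913 W

2.913 W


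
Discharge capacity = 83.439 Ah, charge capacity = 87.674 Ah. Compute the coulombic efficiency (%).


eta_c = Q_dis / Q_chg * 100 = 83.439 / 87.674 * 100 = 95.17%

95.17%


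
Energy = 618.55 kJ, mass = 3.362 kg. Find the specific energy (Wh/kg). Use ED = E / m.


Convert: E = 618.55 kJ = 171.82 Wh
ED = E / m = 171.82 / 3.362 = 51.11 Wh/kg

51.11 Wh/kg


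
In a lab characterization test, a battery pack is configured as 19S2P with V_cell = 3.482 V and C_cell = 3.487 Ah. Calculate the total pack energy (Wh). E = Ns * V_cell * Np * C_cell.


E = Ns * Vcell * Np * Ccell = 19 * 3.482 * 2 * 3.487 = 461.4 Wh

461.4 Wh


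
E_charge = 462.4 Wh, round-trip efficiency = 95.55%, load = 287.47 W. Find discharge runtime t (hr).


Step 1: E_discharge = eta/100 * E_charge = 95.55/100 * 462.4 = 441.82 Wh
Step 2: t = E_discharge / P = 441.82 / 287.47 = 1.537 hr

1.537 hr


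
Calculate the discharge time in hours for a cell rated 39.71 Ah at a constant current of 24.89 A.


Runtime = 39.71 Ah / 24.89 A = 1.595 hr

1.595 hr


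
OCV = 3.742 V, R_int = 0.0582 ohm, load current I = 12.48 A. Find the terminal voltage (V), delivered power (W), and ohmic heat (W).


Step 1: V_terminal = OCV - I*R = 3.742 - 12.48 * 0.0582 = 3.0157 V
Step 2: P_out = V_terminal * I = 3.0157 * 12.48 = 37.64 W
Step 3: Q = I^2 * R = 12.48^2 * 0.0582 = 9.065 W

V=3.0157 V, P=37.64 W, Q=9.065 W


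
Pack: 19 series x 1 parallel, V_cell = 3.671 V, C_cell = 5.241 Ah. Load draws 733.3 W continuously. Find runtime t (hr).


Step 1: E_pack = Ns * V_cell * Np * C_cell = 19 * 3.671 * 1 * 5.241 = 365.55 Wh
Step 2: t = E_pack / P = 365.55 / 733.3 = 0.4985 hr

0.4985 hr


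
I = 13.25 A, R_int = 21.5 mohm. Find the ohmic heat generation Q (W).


Convert: R = 21.5 mohm = 0.0215 ohm
Q = I^2 * R = 13.25^2 * 0.0215 = 3.775 W

3.775 W


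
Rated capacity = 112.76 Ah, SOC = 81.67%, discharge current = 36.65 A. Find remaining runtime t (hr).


Step 1: remaining = SOC/100 * C_total = 81.67/100 * 112.76 = 92.091 Ah
Step 2: t = remaining / I = 92.091 / 36.65 = 2.513 hr

2.513 hr


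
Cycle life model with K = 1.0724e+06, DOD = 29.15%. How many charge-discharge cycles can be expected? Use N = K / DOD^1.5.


DOD^1.5 = 157.38
N = K / DOD^1.5 = 1.0724e+06 / 157.38 = 6814

6814 cycles


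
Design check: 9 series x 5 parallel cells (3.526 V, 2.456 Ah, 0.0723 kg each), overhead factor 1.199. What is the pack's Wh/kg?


Step 1: V_pack = 9 * 3.526 = 31.734 V
Step 2: C_pack = 5 * 2.456 = 12.28 Ah
Step 3: E_pack = V_pack * C_pack = 31.734 * 12.28 = 389.69 Wh
Step 4: m_pack = 9 * 5 * 0.0723 * 1.199 = 3.9009 kg
Step 5: ED = E_pack / m_pack = 389.69 / 3.9009 = 99.90 Wh/kg

99.90 Wh/kg


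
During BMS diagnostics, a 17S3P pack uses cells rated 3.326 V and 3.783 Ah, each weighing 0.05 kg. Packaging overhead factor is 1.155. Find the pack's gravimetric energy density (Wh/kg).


Step 1: V_pack = 17 * 3.326 = 56.542 V
Step 2: C_pack = 3 * 3.783 = 11.349 Ah
Step 3: E_pack = V_pack * C_pack = 56.542 * 11.349 = 641.7 Wh
Step 4: m_pack = 17 * 3 * 0.05 * 1.155 = 2.9453 kg
Step 5: ED = E_pack / m_pack = 641.7 / 2.9453 = 217.9 Wh/kg

217.9 Wh/kg


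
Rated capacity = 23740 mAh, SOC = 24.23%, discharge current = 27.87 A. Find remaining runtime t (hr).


Convert: C_total = 23740 mAh = 23.74 Ah
Step 1: remaining = SOC/100 * C_total = 24.23/100 * 23.74 = 5.7522 Ah
Step 2: t = remaining / I = 5.7522 / 27.87 = 0.2064 hr

0.2064 hr


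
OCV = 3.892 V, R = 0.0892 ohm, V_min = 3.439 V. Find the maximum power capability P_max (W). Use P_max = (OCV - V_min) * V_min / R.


dV = OCV - V_min = 0.453 V (so I_max = dV / R)
P_max = dV * V_min / R = 0.453 * 3.439 / 0.0892 = 17.46 W

17.46 W


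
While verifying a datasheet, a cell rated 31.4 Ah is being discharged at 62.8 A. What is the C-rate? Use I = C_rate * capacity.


Rearranging: C_rate = 62.8 / 31.4 = 2C

2C


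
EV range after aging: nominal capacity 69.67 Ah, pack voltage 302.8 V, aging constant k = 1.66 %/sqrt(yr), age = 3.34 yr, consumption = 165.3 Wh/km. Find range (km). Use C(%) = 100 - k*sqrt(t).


Step 1: capacity retention = 100 - 1.66 * sqrt(3.34) = 100 - 1.66 * 1.8276 = 96.966%
Step 2: C_now = 69.67 * 96.966/100 = 67.556 Ah
Step 3: E_pack = V * C_now = 302.8 * 67.556 = 20456 Wh
Step 4: range = E_pack / consumption = 20456 / 165.3 = 123.8 km

123.8 km


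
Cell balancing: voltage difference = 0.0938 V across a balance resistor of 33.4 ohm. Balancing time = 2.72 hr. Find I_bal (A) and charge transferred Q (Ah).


First, Ohm's law: I_bal = 0.0938 V / 33.4 ohm = 0.0028084 A
Then Q = I * t = 0.0028084 A * 2.72 hr = 0.007639 Ah

I=0.0028084 A, Q=0.007639 Ah


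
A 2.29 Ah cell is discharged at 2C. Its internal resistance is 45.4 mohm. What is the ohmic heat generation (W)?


Convert: R = 45.4 mohm = 0.0454 ohm
Step 1: I = C_rate * capacity = 2 * 2.29 = 4.58 A
Step 2: Q = I^2 * R = 4.58^2 * 0.0454 = 20.976 * 0.0454 = 0.9523 W

0.9523 W


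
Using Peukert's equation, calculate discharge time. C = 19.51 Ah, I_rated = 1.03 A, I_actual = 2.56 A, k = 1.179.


Step 1: t_rated = C / I_rated = 19.51 / 1.03 = 18.942 hr
Step 2: ratio = 1.03 / 2.56 = 0.40234
Step 3: ratio^k = 0.40234^1.179 = 0.34183
Step 4: t = t_rated * ratio^k = 18.942 * 0.34183 = 6.475 hr

6.475 hr


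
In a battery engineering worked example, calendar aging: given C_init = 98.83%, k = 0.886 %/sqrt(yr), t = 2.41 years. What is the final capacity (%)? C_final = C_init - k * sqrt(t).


sqrt(t) = sqrt(2.41) = 1.5524
C_final = 98.83 - 0.886 * 1.5524 = 97.45%

97.45%


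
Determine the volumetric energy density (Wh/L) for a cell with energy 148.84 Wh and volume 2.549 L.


Volumetric ED = 148.84 Wh / 2.549 L = 58.39 Wh/L

58.39 Wh/L


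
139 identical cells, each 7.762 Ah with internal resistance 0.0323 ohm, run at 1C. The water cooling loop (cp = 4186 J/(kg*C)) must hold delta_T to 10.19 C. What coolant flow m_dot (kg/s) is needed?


Step 1: I = 1 * 7.762 = 7.762 A
Step 2: Q_cell = I^2 * R = 7.762^2 * 0.0323 = 1.946 W
Step 3: Q_total = 139 * 1.946 = 270.49 W
Step 4: m_dot = Q_total / (cp * dT) = 270.49 / (4186 * 10.19) = 0.006341 kg/s

0.006341 kg/s


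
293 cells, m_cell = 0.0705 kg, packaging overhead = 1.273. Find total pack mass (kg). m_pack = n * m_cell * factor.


m_pack = n * m_cell * overhead = 293 * 0.0705 * 1.273 = 26.30 kg

26.30 kg


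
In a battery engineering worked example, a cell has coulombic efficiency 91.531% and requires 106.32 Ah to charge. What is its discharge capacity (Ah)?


Q_dis = eta/100 * Q_chg = 91.531/100 * 106.32 = 97.32 Ah

97.32 Ah


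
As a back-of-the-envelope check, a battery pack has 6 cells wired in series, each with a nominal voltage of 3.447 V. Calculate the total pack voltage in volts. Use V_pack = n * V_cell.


With 6 cells in series at 3.447 V each, V_pack = 20.682 V

20.682 V


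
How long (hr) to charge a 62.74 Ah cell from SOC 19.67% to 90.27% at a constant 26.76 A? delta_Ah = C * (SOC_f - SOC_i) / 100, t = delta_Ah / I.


Step 1: dSOC = 90.27% - 19.67% = 70.6%
Step 2: delta_Ah = 62.74 * 70.6 / 100 = 44.294 Ah
Step 3: t = 44.294 / 26.76 = 1.655 hr

1.655 hr


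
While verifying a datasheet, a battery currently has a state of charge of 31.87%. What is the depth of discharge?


DOD = 100 - SOC = 100 - 31.87 = 68.13%

68.13%


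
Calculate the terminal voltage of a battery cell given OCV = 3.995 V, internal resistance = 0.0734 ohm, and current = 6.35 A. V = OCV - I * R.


IR drop = 6.35 * 0.0734 = 0.46609 V
V = 3.995 - 0.46609 = 3.529 V

3.529 V


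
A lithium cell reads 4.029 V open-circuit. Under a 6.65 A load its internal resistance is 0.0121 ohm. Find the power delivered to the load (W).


Step 1: V_terminal = OCV - I*R = 4.029 - 6.65 * 0.0121 = 3.9485 V
Step 2: P_out = V_terminal * I = 3.9485 * 6.65 = 26.26 W

26.26 W


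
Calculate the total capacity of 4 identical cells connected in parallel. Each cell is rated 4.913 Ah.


C_total = 4 * 4.913 = 19.652 Ah

19.652 Ah


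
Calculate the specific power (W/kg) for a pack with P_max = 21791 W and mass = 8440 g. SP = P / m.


Convert: m = 8440 g = 8.44 kg
SP = P / m = 21791 / 8.44 = 2582 W/kg

2582 W/kg


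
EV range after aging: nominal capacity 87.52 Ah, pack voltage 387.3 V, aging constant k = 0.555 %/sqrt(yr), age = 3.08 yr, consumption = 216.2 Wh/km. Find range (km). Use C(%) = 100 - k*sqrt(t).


Step 1: capacity retention = 100 - 0.555 * sqrt(3.08) = 100 - 0.555 * 1.755 = 99.026%
Step 2: C_now = 87.52 * 99.026/100 = 86.668 Ah
Step 3: E_pack = V * C_now = 387.3 * 86.668 = 33567 Wh
Step 4: range = E_pack / consumption = 33567 / 216.2 = 155.3 km

155.3 km


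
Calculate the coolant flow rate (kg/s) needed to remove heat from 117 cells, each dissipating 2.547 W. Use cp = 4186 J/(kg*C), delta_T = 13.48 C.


Q_total = 117 * 2.547 = 298 W
m_dot = Q_total / (cp * dT) = 298 / (4186 * 13.48) = 0.005281 kg/s

0.005281 kg/s


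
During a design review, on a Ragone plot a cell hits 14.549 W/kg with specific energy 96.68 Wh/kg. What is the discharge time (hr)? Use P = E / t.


t = E / P = 96.68 / 14.549 = 6.645 hr

6.645 hr


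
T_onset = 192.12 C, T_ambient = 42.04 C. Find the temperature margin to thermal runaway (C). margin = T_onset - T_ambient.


Safety margin = 192.12 C - 42.04 C = 150.08 C

150.08 C


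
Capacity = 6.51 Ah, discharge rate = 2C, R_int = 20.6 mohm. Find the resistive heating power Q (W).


Convert: R = 20.6 mohm = 0.0206 ohm
Step 1: I = C_rate * capacity = 2 * 6.51 = 13.02 A
Step 2: Q = I^2 * R = 13.02^2 * 0.0206 = 169.52 * 0.0206 = 3.492 W

3.492 W


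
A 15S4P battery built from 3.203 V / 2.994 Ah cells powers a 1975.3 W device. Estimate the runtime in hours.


Step 1: E_pack = Ns * V_cell * Np * C_cell = 15 * 3.203 * 4 * 2.994 = 575.39 Wh
Step 2: t = E_pack / P = 575.39 / 1975.3 = 0.2913 hr

0.2913 hr


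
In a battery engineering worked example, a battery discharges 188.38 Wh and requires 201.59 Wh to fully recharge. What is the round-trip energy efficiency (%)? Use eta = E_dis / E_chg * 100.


Round-trip efficiency = 188.38/201.59 * 100% = 93.45%

93.45%


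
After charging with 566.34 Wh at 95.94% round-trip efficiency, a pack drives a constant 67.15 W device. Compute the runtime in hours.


Step 1: E_discharge = eta/100 * E_charge = 95.94/100 * 566.34 = 543.35 Wh
Step 2: t = E_discharge / P = 543.35 / 67.15 = 8.092 hr

8.092 hr


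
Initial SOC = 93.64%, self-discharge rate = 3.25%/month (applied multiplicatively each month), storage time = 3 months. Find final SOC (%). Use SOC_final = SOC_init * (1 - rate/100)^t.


Monthly retention factor = 1 - 3.25/100 = 0.9675
Over 3 months: factor^3 = 0.90563
SOC_final = 93.64 * 0.90563 = 84.80%

84.80%


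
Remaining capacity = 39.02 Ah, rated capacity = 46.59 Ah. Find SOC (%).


SOC% = 39.02 / 46.59 * 100 = 83.75%

83.75%


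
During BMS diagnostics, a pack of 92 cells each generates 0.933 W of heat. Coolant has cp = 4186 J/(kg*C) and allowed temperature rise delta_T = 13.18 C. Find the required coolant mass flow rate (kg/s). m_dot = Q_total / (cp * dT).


Step 1: Total heat Q = 92 * 0.933 W = 85.836 W
Step 2: denom = cp * dT = 4186 * 13.18 = 55171
Step 3: m_dot = 85.836 / 55171 = 0.001556 kg/s

0.001556 kg/s


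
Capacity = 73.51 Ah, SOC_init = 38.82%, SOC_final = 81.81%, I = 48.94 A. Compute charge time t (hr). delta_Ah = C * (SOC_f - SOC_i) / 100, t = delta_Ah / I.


delta_Ah = 73.51 * (81.81 - 38.82) / 100 = 31.602 Ah
t = delta_Ah / I = 31.602 / 48.94 = 0.6457 hr

0.6457 hr


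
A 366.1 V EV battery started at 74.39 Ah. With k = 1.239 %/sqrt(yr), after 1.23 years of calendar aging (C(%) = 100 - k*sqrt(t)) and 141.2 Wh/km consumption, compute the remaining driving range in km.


Step 1: capacity retention = 100 - 1.239 * sqrt(1.23) = 100 - 1.239 * 1.1091 = 98.626%
Step 2: C_now = 74.39 * 98.626/100 = 73.368 Ah
Step 3: E_pack = V * C_now = 366.1 * 73.368 = 26860 Wh
Step 4: range = E_pack / consumption = 26860 / 141.2 = 190.2 km

190.2 km


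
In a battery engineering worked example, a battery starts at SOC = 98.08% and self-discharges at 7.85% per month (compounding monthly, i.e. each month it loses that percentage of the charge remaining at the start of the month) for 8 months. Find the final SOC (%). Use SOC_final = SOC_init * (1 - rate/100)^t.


Monthly retention factor = 1 - 7.85/100 = 0.9215
Over 8 months: factor^8 = 0.51995
SOC_final = 98.08 * 0.51995 = 51.00%

51.00%


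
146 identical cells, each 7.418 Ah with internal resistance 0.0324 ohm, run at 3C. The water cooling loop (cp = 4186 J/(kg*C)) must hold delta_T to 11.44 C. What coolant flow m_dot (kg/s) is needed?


Step 1: I = 3 * 7.418 = 22.254 A
Step 2: Q_cell = I^2 * R = 22.254^2 * 0.0324 = 16.046 W
Step 3: Q_total = 146 * 16.046 = 2342.7 W
Step 4: m_dot = Q_total / (cp * dT) = 2342.7 / (4186 * 11.44) = 0.04892 kg/s

0.04892 kg/s


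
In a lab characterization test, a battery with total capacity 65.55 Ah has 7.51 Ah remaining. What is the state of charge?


SOC = (remaining / total) * 100 = (7.51 / 65.55) * 100 = 11.46%

11.46%


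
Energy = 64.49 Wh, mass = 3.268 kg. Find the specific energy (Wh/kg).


ED = E / m = 64.49 / 3.268 = 19.73 Wh/kg

19.73 Wh/kg


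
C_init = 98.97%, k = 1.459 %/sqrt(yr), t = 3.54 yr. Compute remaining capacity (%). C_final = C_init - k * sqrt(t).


Step 1: sqrt(3.54 yr) = 1.8815
Step 2: drop = 1.459 * 1.8815 = 2.7451
Step 3: C_final = 98.97 - 2.7451 = 96.22%

96.22%


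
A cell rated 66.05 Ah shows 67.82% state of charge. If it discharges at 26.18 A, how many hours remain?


Step 1: remaining = SOC/100 * C_total = 67.82/100 * 66.05 = 44.795 Ah
Step 2: t = remaining / I = 44.795 / 26.18 = 1.711 hr

1.711 hr


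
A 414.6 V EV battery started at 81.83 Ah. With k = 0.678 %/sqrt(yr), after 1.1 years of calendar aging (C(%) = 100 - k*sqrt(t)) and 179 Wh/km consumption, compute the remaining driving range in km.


Step 1: capacity retention = 100 - 0.678 * sqrt(1.1) = 100 - 0.678 * 1.0488 = 99.289%
Step 2: C_now = 81.83 * 99.289/100 = 81.248 Ah
Step 3: E_pack = V * C_now = 414.6 * 81.248 = 33685 Wh
Step 4: range = E_pack / consumption = 33685 / 179 = 188.2 km

188.2 km


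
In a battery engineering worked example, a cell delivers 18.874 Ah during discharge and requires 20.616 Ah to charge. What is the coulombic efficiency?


eta_c = Q_dis / Q_chg * 100 = 18.874 / 20.616 * 100 = 91.55%

91.55%


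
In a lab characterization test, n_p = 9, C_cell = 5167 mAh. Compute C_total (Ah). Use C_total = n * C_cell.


Convert: C_cell = 5167 mAh = 5.167 Ah
C_total = 9 * 5.167 = 46.503 Ah

46.503 Ah


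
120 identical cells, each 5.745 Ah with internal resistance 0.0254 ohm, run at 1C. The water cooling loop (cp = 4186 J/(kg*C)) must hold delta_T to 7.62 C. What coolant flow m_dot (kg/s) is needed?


Step 1: I = 1 * 5.745 = 5.745 A
Step 2: Q_cell = I^2 * R = 5.745^2 * 0.0254 = 0.83833 W
Step 3: Q_total = 120 * 0.83833 = 100.6 W
Step 4: m_dot = Q_total / (cp * dT) = 100.6 / (4186 * 7.62) = 0.003154 kg/s

0.003154 kg/s


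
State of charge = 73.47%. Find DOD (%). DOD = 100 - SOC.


Complement of SOC: DOD = 100% - 73.47% = 26.53%

26.53%


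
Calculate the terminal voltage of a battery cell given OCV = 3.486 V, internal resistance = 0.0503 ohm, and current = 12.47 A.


V = OCV - I*R = 3.486 - 12.47 * 0.0503 = 2.859 V

2.859 V


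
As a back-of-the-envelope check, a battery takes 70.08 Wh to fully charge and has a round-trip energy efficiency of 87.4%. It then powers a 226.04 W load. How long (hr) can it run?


Step 1: E_discharge = eta/100 * E_charge = 87.4/100 * 70.08 = 61.25 Wh
Step 2: t = E_discharge / P = 61.25 / 226.04 = 0.2710 hr

0.2710 hr


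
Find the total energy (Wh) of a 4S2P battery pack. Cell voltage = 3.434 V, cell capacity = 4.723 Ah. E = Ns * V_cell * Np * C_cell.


E = Ns * Vcell * Np * Ccell = 4 * 3.434 * 2 * 4.723 = 129.8 Wh

129.8 Wh


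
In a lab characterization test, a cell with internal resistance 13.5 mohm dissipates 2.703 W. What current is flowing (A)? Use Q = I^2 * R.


Convert: R = 13.5 mohm = 0.0135 ohm
I = sqrt(Q / R) = sqrt(2.703 / 0.0135) = sqrt(200.22) = 14.15 A

14.15 A


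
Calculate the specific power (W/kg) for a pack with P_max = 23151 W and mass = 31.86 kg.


Specific power = 23151 W / 31.86 kg = 726.6 W/kg

726.6 W/kg


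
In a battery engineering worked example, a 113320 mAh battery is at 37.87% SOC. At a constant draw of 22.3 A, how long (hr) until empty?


Convert: C_total = 113320 mAh = 113.32 Ah
Step 1: remaining = SOC/100 * C_total = 37.87/100 * 113.32 = 42.914 Ah
Step 2: t = remaining / I = 42.914 / 22.3 = 1.924 hr

1.924 hr


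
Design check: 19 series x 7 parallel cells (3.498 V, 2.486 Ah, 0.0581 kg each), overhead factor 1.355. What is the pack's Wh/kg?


Step 1: V_pack = 19 * 3.498 = 66.462 V
Step 2: C_pack = 7 * 2.486 = 17.402 Ah
Step 3: E_pack = V_pack * C_pack = 66.462 * 17.402 = 1156.6 Wh
Step 4: m_pack = 19 * 7 * 0.0581 * 1.355 = 10.47 kg
Step 5: ED = E_pack / m_pack = 1156.6 / 10.47 = 110.5 Wh/kg

110.5 Wh/kg
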